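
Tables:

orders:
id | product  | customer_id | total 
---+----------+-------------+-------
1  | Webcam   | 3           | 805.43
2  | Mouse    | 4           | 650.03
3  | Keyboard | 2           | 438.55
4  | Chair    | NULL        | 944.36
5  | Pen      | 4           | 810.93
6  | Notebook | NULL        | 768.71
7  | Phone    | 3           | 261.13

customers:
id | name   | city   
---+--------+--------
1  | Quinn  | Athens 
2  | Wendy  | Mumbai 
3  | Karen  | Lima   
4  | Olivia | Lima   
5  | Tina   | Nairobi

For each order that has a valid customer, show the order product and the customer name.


INNER JOIN keeps only orders rows whose customer_id matches an id in customers. Walk through each order:
  - order 1 (Webcam): customer_id=3 -> matches Karen
  - order 2 (Mouse): customer_id=4 -> matches Olivia
  - order 3 (Keyboard): customer_id=2 -> matches Wendy
  - order 4 (Chair): customer_id=NULL, no match -> dropped
  - order 5 (Pen): customer_id=4 -> matches Olivia
  - order 6 (Notebook): customer_id=NULL, no match -> dropped
  - order 7 (Phone): customer_id=3 -> matches Karen
So 2 of 7 rows are dropped.

SQL:
SELECT a.product, b.name AS customer
FROM orders a
INNER JOIN customers b ON a.customer_id = b.id

Result:
product  | customer
---------+---------
Webcam   | Karen   
Mouse    | Olivia  
Keyboard | Wendy   
Pen      | Olivia  
Phone    | Karen   


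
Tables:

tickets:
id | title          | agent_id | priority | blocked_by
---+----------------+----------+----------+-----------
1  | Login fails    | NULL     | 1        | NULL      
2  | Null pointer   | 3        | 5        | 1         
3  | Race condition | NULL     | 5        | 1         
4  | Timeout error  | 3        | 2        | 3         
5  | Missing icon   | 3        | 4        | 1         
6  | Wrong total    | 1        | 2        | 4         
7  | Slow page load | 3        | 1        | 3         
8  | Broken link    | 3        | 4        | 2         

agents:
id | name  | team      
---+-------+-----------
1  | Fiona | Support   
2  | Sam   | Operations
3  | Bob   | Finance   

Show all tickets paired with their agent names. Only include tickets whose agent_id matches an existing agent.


INNER JOIN keeps only tickets rows whose agent_id matches an id in agents. Walk through each ticket:
  - ticket 1 (Login fails): agent_id=NULL, no match -> dropped
  - ticket 2 (Null pointer): agent_id=3 -> matches Bob
  - ticket 3 (Race condition): agent_id=NULL, no match -> dropped
  - ticket 4 (Timeout error): agent_id=3 -> matches Bob
  - ticket 5 (Missing icon): agent_id=3 -> matches Bob
  - ticket 6 (Wrong total): agent_id=1 -> matches Fiona
  - ticket 7 (Slow page load): agent_id=3 -> matches Bob
  - ticket 8 (Broken link): agent_id=3 -> matches Bob
So 2 of 8 rows are dropped.

SQL:
SELECT a.title, b.name AS agent
FROM tickets a
INNER JOIN agents b ON a.agent_id = b.id

Result:
title          | agent
---------------+------
Null pointer   | Bob  
Timeout error  | Bob  
Missing icon   | Bob  
Wrong total    | Fiona
Slow page load | Bob  
Broken link    | Bob  


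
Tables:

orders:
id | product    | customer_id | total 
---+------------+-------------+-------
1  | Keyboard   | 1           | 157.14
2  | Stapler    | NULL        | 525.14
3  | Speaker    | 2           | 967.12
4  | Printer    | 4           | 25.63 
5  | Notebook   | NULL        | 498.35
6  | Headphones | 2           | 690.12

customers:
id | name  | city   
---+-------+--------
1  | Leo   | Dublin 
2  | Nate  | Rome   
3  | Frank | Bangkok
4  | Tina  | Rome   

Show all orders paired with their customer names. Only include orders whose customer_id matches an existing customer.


INNER JOIN keeps only orders rows whose customer_id matches an id in customers. Walk through each order:
  - order 1 (Keyboard): customer_id=1 -> matches Leo
  - order 2 (Stapler): customer_id=NULL, no match -> dropped
  - order 3 (Speaker): customer_id=2 -> matches Nate
  - order 4 (Printer): customer_id=4 -> matches Tina
  - order 5 (Notebook): customer_id=NULL, no match -> dropped
  - order 6 (Headphones): customer_id=2 -> matches Nate
So 2 of 6 rows are dropped.

SQL:
SELECT a.product, b.name AS customer
FROM orders a
INNER JOIN customers b ON a.customer_id = b.id

Result:
product    | customer
-----------+---------
Keyboard   | Leo     
Speaker    | Nate    
Printer    | Tina    
Headphones | Nate    


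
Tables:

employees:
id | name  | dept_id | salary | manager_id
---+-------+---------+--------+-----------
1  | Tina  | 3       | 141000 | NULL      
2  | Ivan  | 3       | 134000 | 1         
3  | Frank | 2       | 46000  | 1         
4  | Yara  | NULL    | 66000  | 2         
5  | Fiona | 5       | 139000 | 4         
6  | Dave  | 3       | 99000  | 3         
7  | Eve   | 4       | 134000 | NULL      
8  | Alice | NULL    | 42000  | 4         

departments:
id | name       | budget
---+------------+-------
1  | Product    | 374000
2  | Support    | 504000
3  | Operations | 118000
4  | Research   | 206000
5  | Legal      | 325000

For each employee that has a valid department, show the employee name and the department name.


INNER JOIN keeps only employees rows whose dept_id matches an id in departments. Walk through each employee:
  - employee 1 (Tina): dept_id=3 -> matches Operations
  - employee 2 (Ivan): dept_id=3 -> matches Operations
  - employee 3 (Frank): dept_id=2 -> matches Support
  - employee 4 (Yara): dept_id=NULL, no match -> dropped
  - employee 5 (Fiona): dept_id=5 -> matches Legal
  - employee 6 (Dave): dept_id=3 -> matches Operations
  - employee 7 (Eve): dept_id=4 -> matches Research
  - employee 8 (Alice): dept_id=NULL, no match -> dropped
So 2 of 8 rows are dropped.

SQL:
SELECT a.name, b.name AS department
FROM employees a
INNER JOIN departments b ON a.dept_id = b.id

Result:
name  | department
------+-----------
Tina  | Operations
Ivan  | Operations
Frank | Support   
Fiona | Legal     
Dave  | Operations
Eve   | Research  


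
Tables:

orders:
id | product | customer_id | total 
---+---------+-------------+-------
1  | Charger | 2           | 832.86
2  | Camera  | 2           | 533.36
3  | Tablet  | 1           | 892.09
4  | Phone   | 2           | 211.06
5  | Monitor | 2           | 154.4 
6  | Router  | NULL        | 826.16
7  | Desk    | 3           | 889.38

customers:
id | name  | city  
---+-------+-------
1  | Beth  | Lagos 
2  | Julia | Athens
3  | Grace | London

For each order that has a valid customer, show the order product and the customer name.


INNER JOIN keeps only orders rows whose customer_id matches an id in customers. Walk through each order:
  - order 1 (Charger): customer_id=2 -> matches Julia
  - order 2 (Camera): customer_id=2 -> matches Julia
  - order 3 (Tablet): customer_id=1 -> matches Beth
  - order 4 (Phone): customer_id=2 -> matches Julia
  - order 5 (Monitor): customer_id=2 -> matches Julia
  - order 6 (Router): customer_id=NULL, no match -> dropped
  - order 7 (Desk): customer_id=3 -> matches Grace
So 1 of 7 rows is dropped.

SQL:
SELECT a.product, b.name AS customer
FROM orders a
INNER JOIN customers b ON a.customer_id = b.id

Result:
product | customer
--------+---------
Charger | Julia   
Camera  | Julia   
Tablet  | Beth    
Phone   | Julia   
Monitor | Julia   
Desk    | Grace   


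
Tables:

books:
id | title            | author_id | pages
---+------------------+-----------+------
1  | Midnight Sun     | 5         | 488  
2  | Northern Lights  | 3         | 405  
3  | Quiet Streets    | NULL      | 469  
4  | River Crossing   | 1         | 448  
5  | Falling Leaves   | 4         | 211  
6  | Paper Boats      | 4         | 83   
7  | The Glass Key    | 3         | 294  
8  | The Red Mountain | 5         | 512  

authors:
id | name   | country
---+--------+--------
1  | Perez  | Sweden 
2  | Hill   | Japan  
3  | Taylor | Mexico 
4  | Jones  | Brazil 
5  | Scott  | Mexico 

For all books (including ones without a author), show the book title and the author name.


LEFT JOIN keeps every row from books (the left table); where author_id has no match in authors, the author columns become NULL. Walk through each book:
  - book 1 (Midnight Sun): author_id=5 -> matches Scott
  - book 2 (Northern Lights): author_id=3 -> matches Taylor
  - book 3 (Quiet Streets): author_id=NULL, no match -> kept with NULL
  - book 4 (River Crossing): author_id=1 -> matches Perez
  - book 5 (Falling Leaves): author_id=4 -> matches Jones
  - book 6 (Paper Boats): author_id=4 -> matches Jones
  - book 7 (The Glass Key): author_id=3 -> matches Taylor
  - book 8 (The Red Mountain): author_id=5 -> matches Scott
All 8 rows appear; 1 has NULL author.

SQL:
SELECT a.title, b.name AS author
FROM books a
LEFT JOIN authors b ON a.author_id = b.id

Result:
title            | author
-----------------+-------
Midnight Sun     | Scott 
Northern Lights  | Taylor
Quiet Streets    | NULL  
River Crossing   | Perez 
Falling Leaves   | Jones 
Paper Boats      | Jones 
The Glass Key    | Taylor
The Red Mountain | Scott 


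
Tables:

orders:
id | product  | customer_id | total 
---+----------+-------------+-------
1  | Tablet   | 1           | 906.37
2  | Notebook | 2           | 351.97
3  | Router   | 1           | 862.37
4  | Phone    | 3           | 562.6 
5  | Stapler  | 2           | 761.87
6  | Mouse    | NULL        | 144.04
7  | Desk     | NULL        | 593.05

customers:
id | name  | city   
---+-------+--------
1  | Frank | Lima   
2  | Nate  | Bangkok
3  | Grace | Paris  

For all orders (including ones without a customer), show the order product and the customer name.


LEFT JOIN keeps every row from orders (the left table); where customer_id has no match in customers, the customer columns become NULL. Walk through each order:
  - order 1 (Tablet): customer_id=1 -> matches Frank
  - order 2 (Notebook): customer_id=2 -> matches Nate
  - order 3 (Router): customer_id=1 -> matches Frank
  - order 4 (Phone): customer_id=3 -> matches Grace
  - order 5 (Stapler): customer_id=2 -> matches Nate
  - order 6 (Mouse): customer_id=NULL, no match -> kept with NULL
  - order 7 (Desk): customer_id=NULL, no match -> kept with NULL
All 7 rows appear; 2 have NULL customer.

SQL:
SELECT a.product, b.name AS customer
FROM orders a
LEFT JOIN customers b ON a.customer_id = b.id

Result:
product  | customer
---------+---------
Tablet   | Frank   
Notebook | Nate    
Router   | Frank   
Phone    | Grace   
Stapler  | Nate    
Mouse    | NULL    
Desk     | NULL    


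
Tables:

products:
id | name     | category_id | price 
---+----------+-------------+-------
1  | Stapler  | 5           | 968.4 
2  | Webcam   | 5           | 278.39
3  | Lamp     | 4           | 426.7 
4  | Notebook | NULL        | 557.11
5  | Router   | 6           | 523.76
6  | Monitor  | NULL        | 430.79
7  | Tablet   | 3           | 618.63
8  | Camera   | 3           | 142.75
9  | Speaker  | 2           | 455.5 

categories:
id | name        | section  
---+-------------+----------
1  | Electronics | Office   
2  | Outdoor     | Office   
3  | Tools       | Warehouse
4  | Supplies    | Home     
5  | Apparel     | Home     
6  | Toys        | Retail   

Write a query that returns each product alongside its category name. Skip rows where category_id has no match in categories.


INNER JOIN keeps only products rows whose category_id matches an id in categories. Walk through each product:
  - product 1 (Stapler): category_id=5 -> matches Apparel
  - product 2 (Webcam): category_id=5 -> matches Apparel
  - product 3 (Lamp): category_id=4 -> matches Supplies
  - product 4 (Notebook): category_id=NULL, no match -> dropped
  - product 5 (Router): category_id=6 -> matches Toys
  - product 6 (Monitor): category_id=NULL, no match -> dropped
  - product 7 (Tablet): category_id=3 -> matches Tools
  - product 8 (Camera): category_id=3 -> matches Tools
  - product 9 (Speaker): category_id=2 -> matches Outdoor
So 2 of 9 rows are dropped.

SQL:
SELECT a.name, b.name AS category
FROM products a
INNER JOIN categories b ON a.category_id = b.id

Result:
name    | category
--------+---------
Stapler | Apparel 
Webcam  | Apparel 
Lamp    | Supplies
Router  | Toys    
Tablet  | Tools   
Camera  | Tools   
Speaker | Outdoor 


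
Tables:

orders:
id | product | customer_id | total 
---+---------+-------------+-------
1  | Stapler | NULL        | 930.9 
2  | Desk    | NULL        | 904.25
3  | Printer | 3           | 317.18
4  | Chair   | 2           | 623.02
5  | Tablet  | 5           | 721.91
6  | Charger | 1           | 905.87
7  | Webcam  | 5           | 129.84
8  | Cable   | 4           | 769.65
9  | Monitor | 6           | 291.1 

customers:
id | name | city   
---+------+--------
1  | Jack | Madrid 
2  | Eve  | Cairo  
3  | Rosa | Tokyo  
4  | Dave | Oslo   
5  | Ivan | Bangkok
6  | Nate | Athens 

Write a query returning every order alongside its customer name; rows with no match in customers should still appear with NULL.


LEFT JOIN keeps every row from orders (the left table); where customer_id has no match in customers, the customer columns become NULL. Walk through each order:
  - order 1 (Stapler): customer_id=NULL, no match -> kept with NULL
  - order 2 (Desk): customer_id=NULL, no match -> kept with NULL
  - order 3 (Printer): customer_id=3 -> matches Rosa
  - order 4 (Chair): customer_id=2 -> matches Eve
  - order 5 (Tablet): customer_id=5 -> matches Ivan
  - order 6 (Charger): customer_id=1 -> matches Jack
  - order 7 (Webcam): customer_id=5 -> matches Ivan
  - order 8 (Cable): customer_id=4 -> matches Dave
  - order 9 (Monitor): customer_id=6 -> matches Nate
All 9 rows appear; 2 have NULL customer.

SQL:
SELECT a.product, b.name AS customer
FROM orders a
LEFT JOIN customers b ON a.customer_id = b.id

Result:
product | customer
--------+---------
Stapler | NULL    
Desk    | NULL    
Printer | Rosa    
Chair   | Eve     
Tablet  | Ivan    
Charger | Jack    
Webcam  | Ivan    
Cable   | Dave    
Monitor | Nate    


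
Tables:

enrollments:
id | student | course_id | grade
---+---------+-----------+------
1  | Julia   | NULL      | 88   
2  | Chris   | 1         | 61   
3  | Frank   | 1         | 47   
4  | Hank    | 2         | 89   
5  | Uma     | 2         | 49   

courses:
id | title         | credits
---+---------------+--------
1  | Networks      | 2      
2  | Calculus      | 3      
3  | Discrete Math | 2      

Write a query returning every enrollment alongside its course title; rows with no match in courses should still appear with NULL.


LEFT JOIN keeps every row from enrollments (the left table); where course_id has no match in courses, the course columns become NULL. Walk through each enrollment:
  - enrollment 1 (Julia): course_id=NULL, no match -> kept with NULL
  - enrollment 2 (Chris): course_id=1 -> matches Networks
  - enrollment 3 (Frank): course_id=1 -> matches Networks
  - enrollment 4 (Hank): course_id=2 -> matches Calculus
  - enrollment 5 (Uma): course_id=2 -> matches Calculus
All 5 rows appear; 1 has NULL course.

SQL:
SELECT a.student, b.title AS course
FROM enrollments a
LEFT JOIN courses b ON a.course_id = b.id

Result:
student | course  
--------+---------
Julia   | NULL    
Chris   | Networks
Frank   | Networks
Hank    | Calculus
Uma     | Calculus


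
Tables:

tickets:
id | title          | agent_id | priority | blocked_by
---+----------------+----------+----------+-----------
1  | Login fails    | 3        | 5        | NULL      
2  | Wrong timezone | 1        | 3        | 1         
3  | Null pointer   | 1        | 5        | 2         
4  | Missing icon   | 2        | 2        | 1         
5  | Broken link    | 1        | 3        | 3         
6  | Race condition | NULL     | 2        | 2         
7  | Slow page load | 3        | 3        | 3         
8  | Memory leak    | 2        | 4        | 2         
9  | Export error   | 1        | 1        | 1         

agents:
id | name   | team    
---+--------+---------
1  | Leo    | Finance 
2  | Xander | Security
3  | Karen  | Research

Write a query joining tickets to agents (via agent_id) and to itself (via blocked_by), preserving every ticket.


Two LEFT JOINs from the same base table tickets: one to agents via agent_id, one to tickets itself via blocked_by. Both are LEFT so every ticket is preserved.
Match against agents:
  - ticket 1 (Login fails): agent_id=3 -> matches Karen
  - ticket 2 (Wrong timezone): agent_id=1 -> matches Leo
  - ticket 3 (Null pointer): agent_id=1 -> matches Leo
  - ticket 4 (Missing icon): agent_id=2 -> matches Xander
  - ticket 5 (Broken link): agent_id=1 -> matches Leo
  - ticket 6 (Race condition): agent_id=NULL, no match -> kept with NULL
  - ticket 7 (Slow page load): agent_id=3 -> matches Karen
  - ticket 8 (Memory leak): agent_id=2 -> matches Xander
  - ticket 9 (Export error): agent_id=1 -> matches Leo
Match against tickets (self):
  - ticket 1 (Login fails): blocked_by=NULL -> NULL
  - ticket 2 (Wrong timezone): blocked_by=1 -> Login fails
  - ticket 3 (Null pointer): blocked_by=2 -> Wrong timezone
  - ticket 4 (Missing icon): blocked_by=1 -> Login fails
  - ticket 5 (Broken link): blocked_by=3 -> Null pointer
  - ticket 6 (Race condition): blocked_by=2 -> Wrong timezone
  - ticket 7 (Slow page load): blocked_by=3 -> Null pointer
  - ticket 8 (Memory leak): blocked_by=2 -> Wrong timezone
  - ticket 9 (Export error): blocked_by=1 -> Login fails

SQL:
SELECT a.title, b.name AS agent, c.title AS blocked_by
FROM tickets a
LEFT JOIN agents b ON a.agent_id = b.id
LEFT JOIN tickets c ON a.blocked_by = c.id

Result:
title          | agent  | blocked_by    
---------------+--------+---------------
Login fails    | Karen  | NULL          
Wrong timezone | Leo    | Login fails   
Null pointer   | Leo    | Wrong timezone
Missing icon   | Xander | Login fails   
Broken link    | Leo    | Null pointer  
Race condition | NULL   | Wrong timezone
Slow page load | Karen  | Null pointer  
Memory leak    | Xander | Wrong timezone
Export error   | Leo    | Login fails   


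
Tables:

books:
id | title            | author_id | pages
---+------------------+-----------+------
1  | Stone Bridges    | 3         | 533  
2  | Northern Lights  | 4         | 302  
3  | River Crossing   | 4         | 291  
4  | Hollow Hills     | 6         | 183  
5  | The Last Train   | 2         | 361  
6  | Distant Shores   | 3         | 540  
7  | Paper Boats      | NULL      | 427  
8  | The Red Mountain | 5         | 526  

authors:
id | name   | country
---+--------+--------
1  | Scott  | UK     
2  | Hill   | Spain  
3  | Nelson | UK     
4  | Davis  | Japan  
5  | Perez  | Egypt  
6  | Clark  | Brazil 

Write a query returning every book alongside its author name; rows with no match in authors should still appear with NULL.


LEFT JOIN keeps every row from books (the left table); where author_id has no match in authors, the author columns become NULL. Walk through each book:
  - book 1 (Stone Bridges): author_id=3 -> matches Nelson
  - book 2 (Northern Lights): author_id=4 -> matches Davis
  - book 3 (River Crossing): author_id=4 -> matches Davis
  - book 4 (Hollow Hills): author_id=6 -> matches Clark
  - book 5 (The Last Train): author_id=2 -> matches Hill
  - book 6 (Distant Shores): author_id=3 -> matches Nelson
  - book 7 (Paper Boats): author_id=NULL, no match -> kept with NULL
  - book 8 (The Red Mountain): author_id=5 -> matches Perez
All 8 rows appear; 1 has NULL author.

SQL:
SELECT a.title, b.name AS author
FROM books a
LEFT JOIN authors b ON a.author_id = b.id

Result:
title            | author
-----------------+-------
Stone Bridges    | Nelson
Northern Lights  | Davis 
River Crossing   | Davis 
Hollow Hills     | Clark 
The Last Train   | Hill  
Distant Shores   | Nelson
Paper Boats      | NULL  
The Red Mountain | Perez 


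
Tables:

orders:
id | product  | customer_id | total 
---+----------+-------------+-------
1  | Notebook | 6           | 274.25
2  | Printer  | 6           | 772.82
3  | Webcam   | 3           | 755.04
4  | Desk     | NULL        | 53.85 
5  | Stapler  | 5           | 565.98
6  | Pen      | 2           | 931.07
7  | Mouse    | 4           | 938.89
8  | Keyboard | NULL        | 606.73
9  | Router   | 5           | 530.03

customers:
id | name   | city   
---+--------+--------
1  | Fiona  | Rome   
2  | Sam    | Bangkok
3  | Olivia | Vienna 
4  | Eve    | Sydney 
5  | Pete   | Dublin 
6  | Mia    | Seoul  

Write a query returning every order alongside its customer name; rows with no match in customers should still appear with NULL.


LEFT JOIN keeps every row from orders (the left table); where customer_id has no match in customers, the customer columns become NULL. Walk through each order:
  - order 1 (Notebook): customer_id=6 -> matches Mia
  - order 2 (Printer): customer_id=6 -> matches Mia
  - order 3 (Webcam): customer_id=3 -> matches Olivia
  - order 4 (Desk): customer_id=NULL, no match -> kept with NULL
  - order 5 (Stapler): customer_id=5 -> matches Pete
  - order 6 (Pen): customer_id=2 -> matches Sam
  - order 7 (Mouse): customer_id=4 -> matches Eve
  - order 8 (Keyboard): customer_id=NULL, no match -> kept with NULL
  - order 9 (Router): customer_id=5 -> matches Pete
All 9 rows appear; 2 have NULL customer.

SQL:
SELECT a.product, b.name AS customer
FROM orders a
LEFT JOIN customers b ON a.customer_id = b.id

Result:
product  | customer
---------+---------
Notebook | Mia     
Printer  | Mia     
Webcam   | Olivia  
Desk     | NULL    
Stapler  | Pete    
Pen      | Sam     
Mouse    | Eve     
Keyboard | NULL    
Router   | Pete    


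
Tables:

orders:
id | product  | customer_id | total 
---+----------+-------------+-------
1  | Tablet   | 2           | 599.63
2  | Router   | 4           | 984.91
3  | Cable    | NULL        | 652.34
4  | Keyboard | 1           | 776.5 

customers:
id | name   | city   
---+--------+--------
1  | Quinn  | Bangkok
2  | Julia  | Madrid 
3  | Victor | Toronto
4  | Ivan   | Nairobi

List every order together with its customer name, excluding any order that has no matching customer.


INNER JOIN keeps only orders rows whose customer_id matches an id in customers. Walk through each order:
  - order 1 (Tablet): customer_id=2 -> matches Julia
  - order 2 (Router): customer_id=4 -> matches Ivan
  - order 3 (Cable): customer_id=NULL, no match -> dropped
  - order 4 (Keyboard): customer_id=1 -> matches Quinn
So 1 of 4 rows is dropped.

SQL:
SELECT a.product, b.name AS customer
FROM orders a
INNER JOIN customers b ON a.customer_id = b.id

Result:
product  | customer
---------+---------
Tablet   | Julia   
Router   | Ivan    
Keyboard | Quinn   


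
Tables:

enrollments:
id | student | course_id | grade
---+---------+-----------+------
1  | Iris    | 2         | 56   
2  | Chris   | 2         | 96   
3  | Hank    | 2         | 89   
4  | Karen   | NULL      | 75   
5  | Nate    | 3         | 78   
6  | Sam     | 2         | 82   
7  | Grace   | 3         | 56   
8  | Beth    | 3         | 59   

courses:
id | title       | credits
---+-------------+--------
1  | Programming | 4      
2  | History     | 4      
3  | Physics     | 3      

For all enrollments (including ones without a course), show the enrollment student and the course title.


LEFT JOIN keeps every row from enrollments (the left table); where course_id has no match in courses, the course columns become NULL. Walk through each enrollment:
  - enrollment 1 (Iris): course_id=2 -> matches History
  - enrollment 2 (Chris): course_id=2 -> matches History
  - enrollment 3 (Hank): course_id=2 -> matches History
  - enrollment 4 (Karen): course_id=NULL, no match -> kept with NULL
  - enrollment 5 (Nate): course_id=3 -> matches Physics
  - enrollment 6 (Sam): course_id=2 -> matches History
  - enrollment 7 (Grace): course_id=3 -> matches Physics
  - enrollment 8 (Beth): course_id=3 -> matches Physics
All 8 rows appear; 1 has NULL course.

SQL:
SELECT a.student, b.title AS course
FROM enrollments a
LEFT JOIN courses b ON a.course_id = b.id

Result:
student | course 
--------+--------
Iris    | History
Chris   | History
Hank    | History
Karen   | NULL   
Nate    | Physics
Sam     | History
Grace   | Physics
Beth    | Physics


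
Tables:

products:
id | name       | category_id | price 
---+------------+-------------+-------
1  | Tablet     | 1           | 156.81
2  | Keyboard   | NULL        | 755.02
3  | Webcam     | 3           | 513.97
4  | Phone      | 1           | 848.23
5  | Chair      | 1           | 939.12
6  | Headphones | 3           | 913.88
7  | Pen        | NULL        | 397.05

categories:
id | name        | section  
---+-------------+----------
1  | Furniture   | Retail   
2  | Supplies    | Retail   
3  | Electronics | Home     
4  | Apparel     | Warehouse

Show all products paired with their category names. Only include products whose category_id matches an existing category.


INNER JOIN keeps only products rows whose category_id matches an id in categories. Walk through each product:
  - product 1 (Tablet): category_id=1 -> matches Furniture
  - product 2 (Keyboard): category_id=NULL, no match -> dropped
  - product 3 (Webcam): category_id=3 -> matches Electronics
  - product 4 (Phone): category_id=1 -> matches Furniture
  - product 5 (Chair): category_id=1 -> matches Furniture
  - product 6 (Headphones): category_id=3 -> matches Electronics
  - product 7 (Pen): category_id=NULL, no match -> dropped
So 2 of 7 rows are dropped.

SQL:
SELECT a.name, b.name AS category
FROM products a
INNER JOIN categories b ON a.category_id = b.id

Result:
name       | category   
-----------+------------
Tablet     | Furniture  
Webcam     | Electronics
Phone      | Furniture  
Chair      | Furniture  
Headphones | Electronics


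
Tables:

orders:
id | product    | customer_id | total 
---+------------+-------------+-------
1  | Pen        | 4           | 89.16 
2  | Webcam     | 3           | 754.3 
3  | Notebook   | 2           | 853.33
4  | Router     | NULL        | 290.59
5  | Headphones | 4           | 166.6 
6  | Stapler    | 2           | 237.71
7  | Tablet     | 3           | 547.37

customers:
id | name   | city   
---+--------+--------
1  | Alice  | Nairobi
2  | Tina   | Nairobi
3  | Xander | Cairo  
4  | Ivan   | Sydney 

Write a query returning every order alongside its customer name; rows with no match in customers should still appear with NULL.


LEFT JOIN keeps every row from orders (the left table); where customer_id has no match in customers, the customer columns become NULL. Walk through each order:
  - order 1 (Pen): customer_id=4 -> matches Ivan
  - order 2 (Webcam): customer_id=3 -> matches Xander
  - order 3 (Notebook): customer_id=2 -> matches Tina
  - order 4 (Router): customer_id=NULL, no match -> kept with NULL
  - order 5 (Headphones): customer_id=4 -> matches Ivan
  - order 6 (Stapler): customer_id=2 -> matches Tina
  - order 7 (Tablet): customer_id=3 -> matches Xander
All 7 rows appear; 1 has NULL customer.

SQL:
SELECT a.product, b.name AS customer
FROM orders a
LEFT JOIN customers b ON a.customer_id = b.id

Result:
product    | customer
-----------+---------
Pen        | Ivan    
Webcam     | Xander  
Notebook   | Tina    
Router     | NULL    
Headphones | Ivan    
Stapler    | Tina    
Tablet     | Xander  


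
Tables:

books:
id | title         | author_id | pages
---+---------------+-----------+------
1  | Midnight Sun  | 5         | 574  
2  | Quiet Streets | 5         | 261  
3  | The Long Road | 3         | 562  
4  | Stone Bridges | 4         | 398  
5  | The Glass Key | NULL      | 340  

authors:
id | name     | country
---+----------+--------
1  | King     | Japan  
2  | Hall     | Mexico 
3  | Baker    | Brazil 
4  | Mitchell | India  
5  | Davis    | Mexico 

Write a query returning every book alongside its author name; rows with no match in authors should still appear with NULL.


LEFT JOIN keeps every row from books (the left table); where author_id has no match in authors, the author columns become NULL. Walk through each book:
  - book 1 (Midnight Sun): author_id=5 -> matches Davis
  - book 2 (Quiet Streets): author_id=5 -> matches Davis
  - book 3 (The Long Road): author_id=3 -> matches Baker
  - book 4 (Stone Bridges): author_id=4 -> matches Mitchell
  - book 5 (The Glass Key): author_id=NULL, no match -> kept with NULL
All 5 rows appear; 1 has NULL author.

SQL:
SELECT a.title, b.name AS author
FROM books a
LEFT JOIN authors b ON a.author_id = b.id

Result:
title         | author  
--------------+---------
Midnight Sun  | Davis   
Quiet Streets | Davis   
The Long Road | Baker   
Stone Bridges | Mitchell
The Glass Key | NULL    


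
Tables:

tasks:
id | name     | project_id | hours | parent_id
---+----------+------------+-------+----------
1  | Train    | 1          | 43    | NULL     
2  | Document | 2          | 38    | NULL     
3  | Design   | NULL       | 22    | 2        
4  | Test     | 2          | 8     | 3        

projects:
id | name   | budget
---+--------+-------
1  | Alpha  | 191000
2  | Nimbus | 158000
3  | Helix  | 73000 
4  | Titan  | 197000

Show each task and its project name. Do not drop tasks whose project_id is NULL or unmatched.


LEFT JOIN keeps every row from tasks (the left table); where project_id has no match in projects, the project columns become NULL. Walk through each task:
  - task 1 (Train): project_id=1 -> matches Alpha
  - task 2 (Document): project_id=2 -> matches Nimbus
  - task 3 (Design): project_id=NULL, no match -> kept with NULL
  - task 4 (Test): project_id=2 -> matches Nimbus
All 4 rows appear; 1 has NULL project.

SQL:
SELECT a.name, b.name AS project
FROM tasks a
LEFT JOIN projects b ON a.project_id = b.id

Result:
name     | project
---------+--------
Train    | Alpha  
Document | Nimbus 
Design   | NULL   
Test     | Nimbus 


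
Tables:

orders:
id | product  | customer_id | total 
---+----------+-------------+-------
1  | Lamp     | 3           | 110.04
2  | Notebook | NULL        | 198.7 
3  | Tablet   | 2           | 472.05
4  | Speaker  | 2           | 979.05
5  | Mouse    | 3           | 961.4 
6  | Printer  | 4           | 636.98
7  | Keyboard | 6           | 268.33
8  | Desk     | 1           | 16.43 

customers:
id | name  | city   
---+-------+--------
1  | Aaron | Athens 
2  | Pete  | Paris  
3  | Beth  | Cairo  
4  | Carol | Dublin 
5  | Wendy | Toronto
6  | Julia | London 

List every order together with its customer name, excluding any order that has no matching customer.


INNER JOIN keeps only orders rows whose customer_id matches an id in customers. Walk through each order:
  - order 1 (Lamp): customer_id=3 -> matches Beth
  - order 2 (Notebook): customer_id=NULL, no match -> dropped
  - order 3 (Tablet): customer_id=2 -> matches Pete
  - order 4 (Speaker): customer_id=2 -> matches Pete
  - order 5 (Mouse): customer_id=3 -> matches Beth
  - order 6 (Printer): customer_id=4 -> matches Carol
  - order 7 (Keyboard): customer_id=6 -> matches Julia
  - order 8 (Desk): customer_id=1 -> matches Aaron
So 1 of 8 rows is dropped.

SQL:
SELECT a.product, b.name AS customer
FROM orders a
INNER JOIN customers b ON a.customer_id = b.id

Result:
product  | customer
---------+---------
Lamp     | Beth    
Tablet   | Pete    
Speaker  | Pete    
Mouse    | Beth    
Printer  | Carol   
Keyboard | Julia   
Desk     | Aaron   


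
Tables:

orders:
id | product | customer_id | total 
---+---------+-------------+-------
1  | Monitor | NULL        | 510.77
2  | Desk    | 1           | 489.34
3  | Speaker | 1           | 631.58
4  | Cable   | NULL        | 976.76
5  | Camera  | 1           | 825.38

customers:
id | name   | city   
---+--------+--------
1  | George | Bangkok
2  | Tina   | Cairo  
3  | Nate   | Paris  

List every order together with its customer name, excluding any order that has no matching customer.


INNER JOIN keeps only orders rows whose customer_id matches an id in customers. Walk through each order:
  - order 1 (Monitor): customer_id=NULL, no match -> dropped
  - order 2 (Desk): customer_id=1 -> matches George
  - order 3 (Speaker): customer_id=1 -> matches George
  - order 4 (Cable): customer_id=NULL, no match -> dropped
  - order 5 (Camera): customer_id=1 -> matches George
So 2 of 5 rows are dropped.

SQL:
SELECT a.product, b.name AS customer
FROM orders a
INNER JOIN customers b ON a.customer_id = b.id

Result:
product | customer
--------+---------
Desk    | George  
Speaker | George  
Camera  | George  


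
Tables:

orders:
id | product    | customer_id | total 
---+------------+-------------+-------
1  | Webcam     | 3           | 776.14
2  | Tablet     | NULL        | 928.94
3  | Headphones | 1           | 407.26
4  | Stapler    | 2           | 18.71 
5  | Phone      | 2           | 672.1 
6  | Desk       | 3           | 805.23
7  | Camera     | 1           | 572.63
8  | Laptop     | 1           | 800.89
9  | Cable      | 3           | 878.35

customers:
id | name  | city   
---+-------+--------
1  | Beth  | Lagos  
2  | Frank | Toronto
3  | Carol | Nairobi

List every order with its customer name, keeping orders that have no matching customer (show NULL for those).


LEFT JOIN keeps every row from orders (the left table); where customer_id has no match in customers, the customer columns become NULL. Walk through each order:
  - order 1 (Webcam): customer_id=3 -> matches Carol
  - order 2 (Tablet): customer_id=NULL, no match -> kept with NULL
  - order 3 (Headphones): customer_id=1 -> matches Beth
  - order 4 (Stapler): customer_id=2 -> matches Frank
  - order 5 (Phone): customer_id=2 -> matches Frank
  - order 6 (Desk): customer_id=3 -> matches Carol
  - order 7 (Camera): customer_id=1 -> matches Beth
  - order 8 (Laptop): customer_id=1 -> matches Beth
  - order 9 (Cable): customer_id=3 -> matches Carol
All 9 rows appear; 1 has NULL customer.

SQL:
SELECT a.product, b.name AS customer
FROM orders a
LEFT JOIN customers b ON a.customer_id = b.id

Result:
product    | customer
-----------+---------
Webcam     | Carol   
Tablet     | NULL    
Headphones | Beth    
Stapler    | Frank   
Phone      | Frank   
Desk       | Carol   
Camera     | Beth    
Laptop     | Beth    
Cable      | Carol   


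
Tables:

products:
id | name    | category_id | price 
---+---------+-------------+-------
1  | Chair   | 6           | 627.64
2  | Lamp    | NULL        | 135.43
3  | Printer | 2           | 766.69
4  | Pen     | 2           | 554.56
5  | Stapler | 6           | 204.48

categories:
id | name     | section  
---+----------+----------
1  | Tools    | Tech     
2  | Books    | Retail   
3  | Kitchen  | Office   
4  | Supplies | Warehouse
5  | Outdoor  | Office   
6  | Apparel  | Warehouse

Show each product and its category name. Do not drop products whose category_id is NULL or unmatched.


LEFT JOIN keeps every row from products (the left table); where category_id has no match in categories, the category columns become NULL. Walk through each product:
  - product 1 (Chair): category_id=6 -> matches Apparel
  - product 2 (Lamp): category_id=NULL, no match -> kept with NULL
  - product 3 (Printer): category_id=2 -> matches Books
  - product 4 (Pen): category_id=2 -> matches Books
  - product 5 (Stapler): category_id=6 -> matches Apparel
All 5 rows appear; 1 has NULL category.

SQL:
SELECT a.name, b.name AS category
FROM products a
LEFT JOIN categories b ON a.category_id = b.id

Result:
name    | category
--------+---------
Chair   | Apparel 
Lamp    | NULL    
Printer | Books   
Pen     | Books   
Stapler | Apparel 


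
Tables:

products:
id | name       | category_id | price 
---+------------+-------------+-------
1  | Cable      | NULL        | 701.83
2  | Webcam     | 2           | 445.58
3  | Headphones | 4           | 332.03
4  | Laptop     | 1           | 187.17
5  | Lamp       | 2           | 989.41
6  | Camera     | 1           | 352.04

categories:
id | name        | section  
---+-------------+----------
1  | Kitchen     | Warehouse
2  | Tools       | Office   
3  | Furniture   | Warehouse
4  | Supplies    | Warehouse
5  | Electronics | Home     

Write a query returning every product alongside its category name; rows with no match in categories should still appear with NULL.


LEFT JOIN keeps every row from products (the left table); where category_id has no match in categories, the category columns become NULL. Walk through each product:
  - product 1 (Cable): category_id=NULL, no match -> kept with NULL
  - product 2 (Webcam): category_id=2 -> matches Tools
  - product 3 (Headphones): category_id=4 -> matches Supplies
  - product 4 (Laptop): category_id=1 -> matches Kitchen
  - product 5 (Lamp): category_id=2 -> matches Tools
  - product 6 (Camera): category_id=1 -> matches Kitchen
All 6 rows appear; 1 has NULL category.

SQL:
SELECT a.name, b.name AS category
FROM products a
LEFT JOIN categories b ON a.category_id = b.id

Result:
name       | category
-----------+---------
Cable      | NULL    
Webcam     | Tools   
Headphones | Supplies
Laptop     | Kitchen 
Lamp       | Tools   
Camera     | Kitchen 


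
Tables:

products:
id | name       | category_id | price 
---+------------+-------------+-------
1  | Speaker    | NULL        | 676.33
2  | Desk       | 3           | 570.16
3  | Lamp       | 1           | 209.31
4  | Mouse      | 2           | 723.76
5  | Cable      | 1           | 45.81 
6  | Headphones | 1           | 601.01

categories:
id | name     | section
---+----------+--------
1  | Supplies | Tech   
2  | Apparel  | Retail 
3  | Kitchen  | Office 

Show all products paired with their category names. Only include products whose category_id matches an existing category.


INNER JOIN keeps only products rows whose category_id matches an id in categories. Walk through each product:
  - product 1 (Speaker): category_id=NULL, no match -> dropped
  - product 2 (Desk): category_id=3 -> matches Kitchen
  - product 3 (Lamp): category_id=1 -> matches Supplies
  - product 4 (Mouse): category_id=2 -> matches Apparel
  - product 5 (Cable): category_id=1 -> matches Supplies
  - product 6 (Headphones): category_id=1 -> matches Supplies
So 1 of 6 rows is dropped.

SQL:
SELECT a.name, b.name AS category
FROM products a
INNER JOIN categories b ON a.category_id = b.id

Result:
name       | category
-----------+---------
Desk       | Kitchen 
Lamp       | Supplies
Mouse      | Apparel 
Cable      | Supplies
Headphones | Supplies


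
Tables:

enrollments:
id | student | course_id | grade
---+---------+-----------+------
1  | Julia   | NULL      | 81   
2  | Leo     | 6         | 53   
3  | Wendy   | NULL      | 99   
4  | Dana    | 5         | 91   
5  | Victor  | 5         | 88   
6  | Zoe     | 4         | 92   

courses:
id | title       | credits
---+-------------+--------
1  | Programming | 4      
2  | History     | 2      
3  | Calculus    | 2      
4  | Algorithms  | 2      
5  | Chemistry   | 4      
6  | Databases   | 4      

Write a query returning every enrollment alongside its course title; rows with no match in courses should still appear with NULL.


LEFT JOIN keeps every row from enrollments (the left table); where course_id has no match in courses, the course columns become NULL. Walk through each enrollment:
  - enrollment 1 (Julia): course_id=NULL, no match -> kept with NULL
  - enrollment 2 (Leo): course_id=6 -> matches Databases
  - enrollment 3 (Wendy): course_id=NULL, no match -> kept with NULL
  - enrollment 4 (Dana): course_id=5 -> matches Chemistry
  - enrollment 5 (Victor): course_id=5 -> matches Chemistry
  - enrollment 6 (Zoe): course_id=4 -> matches Algorithms
All 6 rows appear; 2 have NULL course.

SQL:
SELECT a.student, b.title AS course
FROM enrollments a
LEFT JOIN courses b ON a.course_id = b.id

Result:
student | course    
--------+-----------
Julia   | NULL      
Leo     | Databases 
Wendy   | NULL      
Dana    | Chemistry 
Victor  | Chemistry 
Zoe     | Algorithms


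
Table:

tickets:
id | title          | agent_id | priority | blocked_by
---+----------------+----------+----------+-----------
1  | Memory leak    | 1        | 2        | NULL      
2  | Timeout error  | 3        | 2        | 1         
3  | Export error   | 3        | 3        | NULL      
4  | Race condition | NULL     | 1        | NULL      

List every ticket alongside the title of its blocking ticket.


This is a self-join: tickets is joined to a second copy of itself, matching each row's blocked_by to another row's id. Use LEFT JOIN so rows with blocked_by=NULL are kept.
  - ticket 1 (Memory leak): blocked_by=NULL -> NULL
  - ticket 2 (Timeout error): blocked_by=1 -> Memory leak
  - ticket 3 (Export error): blocked_by=NULL -> NULL
  - ticket 4 (Race condition): blocked_by=NULL -> NULL

SQL:
SELECT a.title AS item, b.title AS blocked_by
FROM tickets a
LEFT JOIN tickets b ON a.blocked_by = b.id

Result:
item           | blocked_by 
---------------+------------
Memory leak    | NULL       
Timeout error  | Memory leak
Export error   | NULL       
Race condition | NULL       
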